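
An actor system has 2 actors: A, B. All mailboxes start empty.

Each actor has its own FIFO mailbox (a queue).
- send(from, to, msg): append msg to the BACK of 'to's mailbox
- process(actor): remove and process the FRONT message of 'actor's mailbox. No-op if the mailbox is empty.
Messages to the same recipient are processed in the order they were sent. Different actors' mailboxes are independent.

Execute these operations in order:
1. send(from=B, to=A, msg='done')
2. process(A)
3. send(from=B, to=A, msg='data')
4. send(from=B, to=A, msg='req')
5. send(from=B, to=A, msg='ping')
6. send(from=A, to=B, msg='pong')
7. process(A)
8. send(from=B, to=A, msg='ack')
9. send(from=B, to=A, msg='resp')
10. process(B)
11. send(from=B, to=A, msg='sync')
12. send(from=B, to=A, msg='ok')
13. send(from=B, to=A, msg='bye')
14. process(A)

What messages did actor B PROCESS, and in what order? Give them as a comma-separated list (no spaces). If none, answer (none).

Answer: pong

Derivation:
After 1 (send(from=B, to=A, msg='done')): A:[done] B:[]
After 2 (process(A)): A:[] B:[]
After 3 (send(from=B, to=A, msg='data')): A:[data] B:[]
After 4 (send(from=B, to=A, msg='req')): A:[data,req] B:[]
After 5 (send(from=B, to=A, msg='ping')): A:[data,req,ping] B:[]
After 6 (send(from=A, to=B, msg='pong')): A:[data,req,ping] B:[pong]
After 7 (process(A)): A:[req,ping] B:[pong]
After 8 (send(from=B, to=A, msg='ack')): A:[req,ping,ack] B:[pong]
After 9 (send(from=B, to=A, msg='resp')): A:[req,ping,ack,resp] B:[pong]
After 10 (process(B)): A:[req,ping,ack,resp] B:[]
After 11 (send(from=B, to=A, msg='sync')): A:[req,ping,ack,resp,sync] B:[]
After 12 (send(from=B, to=A, msg='ok')): A:[req,ping,ack,resp,sync,ok] B:[]
After 13 (send(from=B, to=A, msg='bye')): A:[req,ping,ack,resp,sync,ok,bye] B:[]
After 14 (process(A)): A:[ping,ack,resp,sync,ok,bye] B:[]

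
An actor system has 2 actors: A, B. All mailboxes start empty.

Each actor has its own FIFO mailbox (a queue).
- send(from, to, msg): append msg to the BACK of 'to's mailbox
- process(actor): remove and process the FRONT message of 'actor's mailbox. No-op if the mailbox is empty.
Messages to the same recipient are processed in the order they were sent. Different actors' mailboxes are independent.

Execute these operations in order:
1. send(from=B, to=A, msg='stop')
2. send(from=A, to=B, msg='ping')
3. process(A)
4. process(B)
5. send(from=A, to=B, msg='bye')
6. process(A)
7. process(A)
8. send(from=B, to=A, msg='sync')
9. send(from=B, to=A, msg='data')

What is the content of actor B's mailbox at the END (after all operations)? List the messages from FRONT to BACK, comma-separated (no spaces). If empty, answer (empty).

After 1 (send(from=B, to=A, msg='stop')): A:[stop] B:[]
After 2 (send(from=A, to=B, msg='ping')): A:[stop] B:[ping]
After 3 (process(A)): A:[] B:[ping]
After 4 (process(B)): A:[] B:[]
After 5 (send(from=A, to=B, msg='bye')): A:[] B:[bye]
After 6 (process(A)): A:[] B:[bye]
After 7 (process(A)): A:[] B:[bye]
After 8 (send(from=B, to=A, msg='sync')): A:[sync] B:[bye]
After 9 (send(from=B, to=A, msg='data')): A:[sync,data] B:[bye]

Answer: bye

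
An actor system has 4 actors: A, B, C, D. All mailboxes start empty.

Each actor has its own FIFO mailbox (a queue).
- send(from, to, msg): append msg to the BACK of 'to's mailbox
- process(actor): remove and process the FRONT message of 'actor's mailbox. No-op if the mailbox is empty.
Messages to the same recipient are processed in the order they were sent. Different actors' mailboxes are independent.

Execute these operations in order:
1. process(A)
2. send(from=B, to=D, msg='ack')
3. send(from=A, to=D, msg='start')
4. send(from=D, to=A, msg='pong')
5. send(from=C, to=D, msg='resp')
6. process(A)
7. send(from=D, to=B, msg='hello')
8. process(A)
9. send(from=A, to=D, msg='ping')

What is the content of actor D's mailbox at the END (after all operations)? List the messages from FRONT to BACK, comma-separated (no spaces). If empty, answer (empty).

After 1 (process(A)): A:[] B:[] C:[] D:[]
After 2 (send(from=B, to=D, msg='ack')): A:[] B:[] C:[] D:[ack]
After 3 (send(from=A, to=D, msg='start')): A:[] B:[] C:[] D:[ack,start]
After 4 (send(from=D, to=A, msg='pong')): A:[pong] B:[] C:[] D:[ack,start]
After 5 (send(from=C, to=D, msg='resp')): A:[pong] B:[] C:[] D:[ack,start,resp]
After 6 (process(A)): A:[] B:[] C:[] D:[ack,start,resp]
After 7 (send(from=D, to=B, msg='hello')): A:[] B:[hello] C:[] D:[ack,start,resp]
After 8 (process(A)): A:[] B:[hello] C:[] D:[ack,start,resp]
After 9 (send(from=A, to=D, msg='ping')): A:[] B:[hello] C:[] D:[ack,start,resp,ping]

Answer: ack,start,resp,ping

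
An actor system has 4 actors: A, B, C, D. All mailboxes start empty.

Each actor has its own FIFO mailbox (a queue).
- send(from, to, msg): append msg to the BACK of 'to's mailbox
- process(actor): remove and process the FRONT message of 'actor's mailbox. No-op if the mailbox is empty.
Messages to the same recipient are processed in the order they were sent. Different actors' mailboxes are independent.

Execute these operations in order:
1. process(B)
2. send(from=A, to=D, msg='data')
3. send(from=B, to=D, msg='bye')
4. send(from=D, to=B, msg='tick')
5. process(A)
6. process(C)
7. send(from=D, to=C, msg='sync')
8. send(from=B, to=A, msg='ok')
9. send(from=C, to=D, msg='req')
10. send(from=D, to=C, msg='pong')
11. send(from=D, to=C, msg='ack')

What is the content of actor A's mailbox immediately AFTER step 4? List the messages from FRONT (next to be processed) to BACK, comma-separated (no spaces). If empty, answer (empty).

After 1 (process(B)): A:[] B:[] C:[] D:[]
After 2 (send(from=A, to=D, msg='data')): A:[] B:[] C:[] D:[data]
After 3 (send(from=B, to=D, msg='bye')): A:[] B:[] C:[] D:[data,bye]
After 4 (send(from=D, to=B, msg='tick')): A:[] B:[tick] C:[] D:[data,bye]

(empty)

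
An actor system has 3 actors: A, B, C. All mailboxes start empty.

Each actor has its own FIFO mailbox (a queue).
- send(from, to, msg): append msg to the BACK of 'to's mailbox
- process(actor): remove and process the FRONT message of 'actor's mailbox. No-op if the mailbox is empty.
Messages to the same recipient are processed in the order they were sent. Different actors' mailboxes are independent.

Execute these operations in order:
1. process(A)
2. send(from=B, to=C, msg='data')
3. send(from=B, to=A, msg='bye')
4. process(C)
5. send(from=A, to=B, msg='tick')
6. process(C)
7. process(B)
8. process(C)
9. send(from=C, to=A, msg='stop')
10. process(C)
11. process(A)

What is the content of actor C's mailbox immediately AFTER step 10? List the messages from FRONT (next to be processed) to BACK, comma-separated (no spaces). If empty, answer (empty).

After 1 (process(A)): A:[] B:[] C:[]
After 2 (send(from=B, to=C, msg='data')): A:[] B:[] C:[data]
After 3 (send(from=B, to=A, msg='bye')): A:[bye] B:[] C:[data]
After 4 (process(C)): A:[bye] B:[] C:[]
After 5 (send(from=A, to=B, msg='tick')): A:[bye] B:[tick] C:[]
After 6 (process(C)): A:[bye] B:[tick] C:[]
After 7 (process(B)): A:[bye] B:[] C:[]
After 8 (process(C)): A:[bye] B:[] C:[]
After 9 (send(from=C, to=A, msg='stop')): A:[bye,stop] B:[] C:[]
After 10 (process(C)): A:[bye,stop] B:[] C:[]

(empty)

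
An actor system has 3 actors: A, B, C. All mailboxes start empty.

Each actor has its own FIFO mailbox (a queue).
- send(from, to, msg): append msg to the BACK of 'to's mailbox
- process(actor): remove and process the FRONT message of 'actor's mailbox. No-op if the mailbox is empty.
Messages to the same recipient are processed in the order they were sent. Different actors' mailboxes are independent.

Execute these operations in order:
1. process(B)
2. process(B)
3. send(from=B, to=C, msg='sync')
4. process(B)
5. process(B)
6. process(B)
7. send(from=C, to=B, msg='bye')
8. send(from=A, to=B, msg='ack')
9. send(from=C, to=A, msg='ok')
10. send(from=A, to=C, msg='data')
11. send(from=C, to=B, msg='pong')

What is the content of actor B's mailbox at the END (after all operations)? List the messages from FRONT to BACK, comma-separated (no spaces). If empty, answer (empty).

Answer: bye,ack,pong

Derivation:
After 1 (process(B)): A:[] B:[] C:[]
After 2 (process(B)): A:[] B:[] C:[]
After 3 (send(from=B, to=C, msg='sync')): A:[] B:[] C:[sync]
After 4 (process(B)): A:[] B:[] C:[sync]
After 5 (process(B)): A:[] B:[] C:[sync]
After 6 (process(B)): A:[] B:[] C:[sync]
After 7 (send(from=C, to=B, msg='bye')): A:[] B:[bye] C:[sync]
After 8 (send(from=A, to=B, msg='ack')): A:[] B:[bye,ack] C:[sync]
After 9 (send(from=C, to=A, msg='ok')): A:[ok] B:[bye,ack] C:[sync]
After 10 (send(from=A, to=C, msg='data')): A:[ok] B:[bye,ack] C:[sync,data]
After 11 (send(from=C, to=B, msg='pong')): A:[ok] B:[bye,ack,pong] C:[sync,data]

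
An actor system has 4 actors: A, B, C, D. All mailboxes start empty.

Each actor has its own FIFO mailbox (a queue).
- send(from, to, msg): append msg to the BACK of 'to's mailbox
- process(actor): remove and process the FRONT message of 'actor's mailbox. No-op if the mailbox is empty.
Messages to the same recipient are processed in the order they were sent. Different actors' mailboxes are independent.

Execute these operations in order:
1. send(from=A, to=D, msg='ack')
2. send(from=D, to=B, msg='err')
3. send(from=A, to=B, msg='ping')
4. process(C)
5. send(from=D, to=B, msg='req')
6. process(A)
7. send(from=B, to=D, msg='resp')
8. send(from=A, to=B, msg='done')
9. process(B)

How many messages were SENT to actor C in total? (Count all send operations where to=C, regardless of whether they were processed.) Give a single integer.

After 1 (send(from=A, to=D, msg='ack')): A:[] B:[] C:[] D:[ack]
After 2 (send(from=D, to=B, msg='err')): A:[] B:[err] C:[] D:[ack]
After 3 (send(from=A, to=B, msg='ping')): A:[] B:[err,ping] C:[] D:[ack]
After 4 (process(C)): A:[] B:[err,ping] C:[] D:[ack]
After 5 (send(from=D, to=B, msg='req')): A:[] B:[err,ping,req] C:[] D:[ack]
After 6 (process(A)): A:[] B:[err,ping,req] C:[] D:[ack]
After 7 (send(from=B, to=D, msg='resp')): A:[] B:[err,ping,req] C:[] D:[ack,resp]
After 8 (send(from=A, to=B, msg='done')): A:[] B:[err,ping,req,done] C:[] D:[ack,resp]
After 9 (process(B)): A:[] B:[ping,req,done] C:[] D:[ack,resp]

Answer: 0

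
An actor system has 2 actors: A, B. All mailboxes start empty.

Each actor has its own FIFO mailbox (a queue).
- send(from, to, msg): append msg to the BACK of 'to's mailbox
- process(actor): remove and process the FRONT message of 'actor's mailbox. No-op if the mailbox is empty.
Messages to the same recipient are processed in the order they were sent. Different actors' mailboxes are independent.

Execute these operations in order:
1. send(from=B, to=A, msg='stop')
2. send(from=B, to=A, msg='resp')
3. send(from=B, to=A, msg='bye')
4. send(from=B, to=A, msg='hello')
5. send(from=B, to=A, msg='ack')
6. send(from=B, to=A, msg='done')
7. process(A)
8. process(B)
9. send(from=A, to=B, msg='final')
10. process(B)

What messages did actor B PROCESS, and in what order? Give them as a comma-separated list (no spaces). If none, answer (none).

After 1 (send(from=B, to=A, msg='stop')): A:[stop] B:[]
After 2 (send(from=B, to=A, msg='resp')): A:[stop,resp] B:[]
After 3 (send(from=B, to=A, msg='bye')): A:[stop,resp,bye] B:[]
After 4 (send(from=B, to=A, msg='hello')): A:[stop,resp,bye,hello] B:[]
After 5 (send(from=B, to=A, msg='ack')): A:[stop,resp,bye,hello,ack] B:[]
After 6 (send(from=B, to=A, msg='done')): A:[stop,resp,bye,hello,ack,done] B:[]
After 7 (process(A)): A:[resp,bye,hello,ack,done] B:[]
After 8 (process(B)): A:[resp,bye,hello,ack,done] B:[]
After 9 (send(from=A, to=B, msg='final')): A:[resp,bye,hello,ack,done] B:[final]
After 10 (process(B)): A:[resp,bye,hello,ack,done] B:[]

Answer: final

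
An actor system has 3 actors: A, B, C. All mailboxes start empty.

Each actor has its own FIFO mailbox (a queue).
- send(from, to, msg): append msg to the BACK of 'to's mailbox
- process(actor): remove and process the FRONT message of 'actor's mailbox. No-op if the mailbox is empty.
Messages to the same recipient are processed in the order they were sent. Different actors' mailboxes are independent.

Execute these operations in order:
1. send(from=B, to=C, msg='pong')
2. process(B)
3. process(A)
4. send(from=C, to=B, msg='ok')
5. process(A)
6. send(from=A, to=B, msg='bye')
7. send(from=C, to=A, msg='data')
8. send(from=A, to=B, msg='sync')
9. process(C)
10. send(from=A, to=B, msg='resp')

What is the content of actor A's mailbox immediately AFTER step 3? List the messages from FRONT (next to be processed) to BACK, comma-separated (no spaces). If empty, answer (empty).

After 1 (send(from=B, to=C, msg='pong')): A:[] B:[] C:[pong]
After 2 (process(B)): A:[] B:[] C:[pong]
After 3 (process(A)): A:[] B:[] C:[pong]

(empty)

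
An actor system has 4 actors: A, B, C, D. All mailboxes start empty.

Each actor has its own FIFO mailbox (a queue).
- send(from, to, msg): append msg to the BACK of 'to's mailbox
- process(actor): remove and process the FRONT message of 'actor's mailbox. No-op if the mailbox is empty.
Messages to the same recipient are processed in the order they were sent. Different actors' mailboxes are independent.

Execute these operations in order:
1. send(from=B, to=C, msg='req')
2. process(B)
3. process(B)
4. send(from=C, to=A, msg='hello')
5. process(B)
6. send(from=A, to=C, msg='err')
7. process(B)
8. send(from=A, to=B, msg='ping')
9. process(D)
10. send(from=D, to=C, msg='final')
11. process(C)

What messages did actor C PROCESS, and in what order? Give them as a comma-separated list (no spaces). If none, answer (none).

Answer: req

Derivation:
After 1 (send(from=B, to=C, msg='req')): A:[] B:[] C:[req] D:[]
After 2 (process(B)): A:[] B:[] C:[req] D:[]
After 3 (process(B)): A:[] B:[] C:[req] D:[]
After 4 (send(from=C, to=A, msg='hello')): A:[hello] B:[] C:[req] D:[]
After 5 (process(B)): A:[hello] B:[] C:[req] D:[]
After 6 (send(from=A, to=C, msg='err')): A:[hello] B:[] C:[req,err] D:[]
After 7 (process(B)): A:[hello] B:[] C:[req,err] D:[]
After 8 (send(from=A, to=B, msg='ping')): A:[hello] B:[ping] C:[req,err] D:[]
After 9 (process(D)): A:[hello] B:[ping] C:[req,err] D:[]
After 10 (send(from=D, to=C, msg='final')): A:[hello] B:[ping] C:[req,err,final] D:[]
After 11 (process(C)): A:[hello] B:[ping] C:[err,final] D:[]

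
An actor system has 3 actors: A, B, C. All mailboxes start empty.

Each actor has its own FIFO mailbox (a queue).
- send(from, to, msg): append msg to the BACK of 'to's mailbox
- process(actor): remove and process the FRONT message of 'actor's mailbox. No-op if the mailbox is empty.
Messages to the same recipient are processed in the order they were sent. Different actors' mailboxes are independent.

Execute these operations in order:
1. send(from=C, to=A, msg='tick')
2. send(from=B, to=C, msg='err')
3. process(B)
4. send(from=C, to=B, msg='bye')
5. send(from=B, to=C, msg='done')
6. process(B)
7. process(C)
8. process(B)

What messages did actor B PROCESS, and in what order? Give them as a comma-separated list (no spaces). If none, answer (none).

After 1 (send(from=C, to=A, msg='tick')): A:[tick] B:[] C:[]
After 2 (send(from=B, to=C, msg='err')): A:[tick] B:[] C:[err]
After 3 (process(B)): A:[tick] B:[] C:[err]
After 4 (send(from=C, to=B, msg='bye')): A:[tick] B:[bye] C:[err]
After 5 (send(from=B, to=C, msg='done')): A:[tick] B:[bye] C:[err,done]
After 6 (process(B)): A:[tick] B:[] C:[err,done]
After 7 (process(C)): A:[tick] B:[] C:[done]
After 8 (process(B)): A:[tick] B:[] C:[done]

Answer: bye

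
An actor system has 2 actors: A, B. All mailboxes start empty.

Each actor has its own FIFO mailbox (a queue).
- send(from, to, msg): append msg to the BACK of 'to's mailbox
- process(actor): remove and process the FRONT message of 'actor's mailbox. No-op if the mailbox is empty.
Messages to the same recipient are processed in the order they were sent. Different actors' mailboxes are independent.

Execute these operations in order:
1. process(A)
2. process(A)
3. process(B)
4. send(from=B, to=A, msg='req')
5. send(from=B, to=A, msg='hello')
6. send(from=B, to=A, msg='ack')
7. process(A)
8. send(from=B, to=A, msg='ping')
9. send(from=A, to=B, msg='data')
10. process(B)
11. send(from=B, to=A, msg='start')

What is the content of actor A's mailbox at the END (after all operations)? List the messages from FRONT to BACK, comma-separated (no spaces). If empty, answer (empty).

After 1 (process(A)): A:[] B:[]
After 2 (process(A)): A:[] B:[]
After 3 (process(B)): A:[] B:[]
After 4 (send(from=B, to=A, msg='req')): A:[req] B:[]
After 5 (send(from=B, to=A, msg='hello')): A:[req,hello] B:[]
After 6 (send(from=B, to=A, msg='ack')): A:[req,hello,ack] B:[]
After 7 (process(A)): A:[hello,ack] B:[]
After 8 (send(from=B, to=A, msg='ping')): A:[hello,ack,ping] B:[]
After 9 (send(from=A, to=B, msg='data')): A:[hello,ack,ping] B:[data]
After 10 (process(B)): A:[hello,ack,ping] B:[]
After 11 (send(from=B, to=A, msg='start')): A:[hello,ack,ping,start] B:[]

Answer: hello,ack,ping,start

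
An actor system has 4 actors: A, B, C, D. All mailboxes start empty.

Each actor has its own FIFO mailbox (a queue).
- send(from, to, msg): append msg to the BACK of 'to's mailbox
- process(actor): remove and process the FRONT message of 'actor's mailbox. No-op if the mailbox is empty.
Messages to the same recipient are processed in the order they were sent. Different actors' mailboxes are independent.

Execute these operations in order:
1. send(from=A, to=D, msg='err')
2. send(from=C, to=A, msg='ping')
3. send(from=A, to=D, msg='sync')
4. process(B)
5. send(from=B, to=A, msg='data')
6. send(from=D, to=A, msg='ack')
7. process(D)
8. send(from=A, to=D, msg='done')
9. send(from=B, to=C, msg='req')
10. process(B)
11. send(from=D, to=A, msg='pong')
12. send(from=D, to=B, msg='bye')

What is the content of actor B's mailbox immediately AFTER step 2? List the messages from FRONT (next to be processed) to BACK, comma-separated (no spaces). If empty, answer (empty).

After 1 (send(from=A, to=D, msg='err')): A:[] B:[] C:[] D:[err]
After 2 (send(from=C, to=A, msg='ping')): A:[ping] B:[] C:[] D:[err]

(empty)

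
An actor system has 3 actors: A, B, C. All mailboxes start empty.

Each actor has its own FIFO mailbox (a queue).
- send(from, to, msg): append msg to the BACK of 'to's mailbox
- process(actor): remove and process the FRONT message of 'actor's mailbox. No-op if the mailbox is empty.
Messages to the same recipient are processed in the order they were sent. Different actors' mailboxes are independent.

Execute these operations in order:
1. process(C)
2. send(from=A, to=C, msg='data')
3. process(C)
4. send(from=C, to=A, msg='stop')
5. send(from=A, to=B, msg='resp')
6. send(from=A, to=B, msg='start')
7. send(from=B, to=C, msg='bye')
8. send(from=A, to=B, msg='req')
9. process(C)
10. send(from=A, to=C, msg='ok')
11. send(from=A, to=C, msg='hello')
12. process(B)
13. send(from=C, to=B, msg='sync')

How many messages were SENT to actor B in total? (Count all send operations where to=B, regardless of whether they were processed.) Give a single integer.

Answer: 4

Derivation:
After 1 (process(C)): A:[] B:[] C:[]
After 2 (send(from=A, to=C, msg='data')): A:[] B:[] C:[data]
After 3 (process(C)): A:[] B:[] C:[]
After 4 (send(from=C, to=A, msg='stop')): A:[stop] B:[] C:[]
After 5 (send(from=A, to=B, msg='resp')): A:[stop] B:[resp] C:[]
After 6 (send(from=A, to=B, msg='start')): A:[stop] B:[resp,start] C:[]
After 7 (send(from=B, to=C, msg='bye')): A:[stop] B:[resp,start] C:[bye]
After 8 (send(from=A, to=B, msg='req')): A:[stop] B:[resp,start,req] C:[bye]
After 9 (process(C)): A:[stop] B:[resp,start,req] C:[]
After 10 (send(from=A, to=C, msg='ok')): A:[stop] B:[resp,start,req] C:[ok]
After 11 (send(from=A, to=C, msg='hello')): A:[stop] B:[resp,start,req] C:[ok,hello]
After 12 (process(B)): A:[stop] B:[start,req] C:[ok,hello]
After 13 (send(from=C, to=B, msg='sync')): A:[stop] B:[start,req,sync] C:[ok,hello]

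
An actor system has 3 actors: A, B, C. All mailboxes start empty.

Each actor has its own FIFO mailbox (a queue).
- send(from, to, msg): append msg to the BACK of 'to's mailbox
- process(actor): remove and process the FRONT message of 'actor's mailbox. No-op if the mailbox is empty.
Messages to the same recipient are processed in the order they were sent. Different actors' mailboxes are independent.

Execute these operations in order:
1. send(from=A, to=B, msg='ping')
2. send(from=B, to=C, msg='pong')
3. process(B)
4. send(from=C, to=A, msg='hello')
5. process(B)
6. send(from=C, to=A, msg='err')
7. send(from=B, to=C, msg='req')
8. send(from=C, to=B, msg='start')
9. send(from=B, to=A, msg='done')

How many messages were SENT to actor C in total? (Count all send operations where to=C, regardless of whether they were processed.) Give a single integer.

After 1 (send(from=A, to=B, msg='ping')): A:[] B:[ping] C:[]
After 2 (send(from=B, to=C, msg='pong')): A:[] B:[ping] C:[pong]
After 3 (process(B)): A:[] B:[] C:[pong]
After 4 (send(from=C, to=A, msg='hello')): A:[hello] B:[] C:[pong]
After 5 (process(B)): A:[hello] B:[] C:[pong]
After 6 (send(from=C, to=A, msg='err')): A:[hello,err] B:[] C:[pong]
After 7 (send(from=B, to=C, msg='req')): A:[hello,err] B:[] C:[pong,req]
After 8 (send(from=C, to=B, msg='start')): A:[hello,err] B:[start] C:[pong,req]
After 9 (send(from=B, to=A, msg='done')): A:[hello,err,done] B:[start] C:[pong,req]

Answer: 2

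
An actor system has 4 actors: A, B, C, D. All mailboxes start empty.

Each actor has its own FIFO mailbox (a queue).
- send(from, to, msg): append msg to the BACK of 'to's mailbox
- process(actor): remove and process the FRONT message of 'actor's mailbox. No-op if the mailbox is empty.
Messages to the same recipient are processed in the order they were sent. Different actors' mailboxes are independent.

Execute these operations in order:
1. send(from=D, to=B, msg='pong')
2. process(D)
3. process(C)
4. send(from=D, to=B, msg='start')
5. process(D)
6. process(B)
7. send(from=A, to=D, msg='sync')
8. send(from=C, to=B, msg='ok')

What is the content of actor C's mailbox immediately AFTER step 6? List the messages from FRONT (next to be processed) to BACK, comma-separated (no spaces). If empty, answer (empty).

After 1 (send(from=D, to=B, msg='pong')): A:[] B:[pong] C:[] D:[]
After 2 (process(D)): A:[] B:[pong] C:[] D:[]
After 3 (process(C)): A:[] B:[pong] C:[] D:[]
After 4 (send(from=D, to=B, msg='start')): A:[] B:[pong,start] C:[] D:[]
After 5 (process(D)): A:[] B:[pong,start] C:[] D:[]
After 6 (process(B)): A:[] B:[start] C:[] D:[]

(empty)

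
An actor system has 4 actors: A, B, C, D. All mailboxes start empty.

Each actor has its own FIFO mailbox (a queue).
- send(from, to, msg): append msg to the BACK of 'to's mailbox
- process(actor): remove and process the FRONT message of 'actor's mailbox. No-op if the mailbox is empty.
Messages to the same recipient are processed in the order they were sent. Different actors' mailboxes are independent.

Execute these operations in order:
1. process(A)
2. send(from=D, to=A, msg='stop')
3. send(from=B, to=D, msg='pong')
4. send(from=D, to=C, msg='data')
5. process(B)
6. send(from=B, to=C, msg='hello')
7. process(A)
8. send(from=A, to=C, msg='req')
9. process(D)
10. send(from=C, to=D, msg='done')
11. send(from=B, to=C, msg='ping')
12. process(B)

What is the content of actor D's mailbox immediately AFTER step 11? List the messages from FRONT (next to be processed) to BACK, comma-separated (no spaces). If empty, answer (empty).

After 1 (process(A)): A:[] B:[] C:[] D:[]
After 2 (send(from=D, to=A, msg='stop')): A:[stop] B:[] C:[] D:[]
After 3 (send(from=B, to=D, msg='pong')): A:[stop] B:[] C:[] D:[pong]
After 4 (send(from=D, to=C, msg='data')): A:[stop] B:[] C:[data] D:[pong]
After 5 (process(B)): A:[stop] B:[] C:[data] D:[pong]
After 6 (send(from=B, to=C, msg='hello')): A:[stop] B:[] C:[data,hello] D:[pong]
After 7 (process(A)): A:[] B:[] C:[data,hello] D:[pong]
After 8 (send(from=A, to=C, msg='req')): A:[] B:[] C:[data,hello,req] D:[pong]
After 9 (process(D)): A:[] B:[] C:[data,hello,req] D:[]
After 10 (send(from=C, to=D, msg='done')): A:[] B:[] C:[data,hello,req] D:[done]
After 11 (send(from=B, to=C, msg='ping')): A:[] B:[] C:[data,hello,req,ping] D:[done]

done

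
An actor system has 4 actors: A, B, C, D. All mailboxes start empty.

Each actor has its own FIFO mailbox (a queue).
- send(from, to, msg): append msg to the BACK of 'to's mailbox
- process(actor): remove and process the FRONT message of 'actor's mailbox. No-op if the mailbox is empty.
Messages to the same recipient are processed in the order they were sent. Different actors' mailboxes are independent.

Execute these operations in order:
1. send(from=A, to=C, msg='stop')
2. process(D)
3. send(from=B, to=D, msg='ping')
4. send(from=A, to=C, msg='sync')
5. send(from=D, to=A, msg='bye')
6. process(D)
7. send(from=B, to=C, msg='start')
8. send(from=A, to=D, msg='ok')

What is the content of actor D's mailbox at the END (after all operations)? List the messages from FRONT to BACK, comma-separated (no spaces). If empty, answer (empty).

Answer: ok

Derivation:
After 1 (send(from=A, to=C, msg='stop')): A:[] B:[] C:[stop] D:[]
After 2 (process(D)): A:[] B:[] C:[stop] D:[]
After 3 (send(from=B, to=D, msg='ping')): A:[] B:[] C:[stop] D:[ping]
After 4 (send(from=A, to=C, msg='sync')): A:[] B:[] C:[stop,sync] D:[ping]
After 5 (send(from=D, to=A, msg='bye')): A:[bye] B:[] C:[stop,sync] D:[ping]
After 6 (process(D)): A:[bye] B:[] C:[stop,sync] D:[]
After 7 (send(from=B, to=C, msg='start')): A:[bye] B:[] C:[stop,sync,start] D:[]
After 8 (send(from=A, to=D, msg='ok')): A:[bye] B:[] C:[stop,sync,start] D:[ok]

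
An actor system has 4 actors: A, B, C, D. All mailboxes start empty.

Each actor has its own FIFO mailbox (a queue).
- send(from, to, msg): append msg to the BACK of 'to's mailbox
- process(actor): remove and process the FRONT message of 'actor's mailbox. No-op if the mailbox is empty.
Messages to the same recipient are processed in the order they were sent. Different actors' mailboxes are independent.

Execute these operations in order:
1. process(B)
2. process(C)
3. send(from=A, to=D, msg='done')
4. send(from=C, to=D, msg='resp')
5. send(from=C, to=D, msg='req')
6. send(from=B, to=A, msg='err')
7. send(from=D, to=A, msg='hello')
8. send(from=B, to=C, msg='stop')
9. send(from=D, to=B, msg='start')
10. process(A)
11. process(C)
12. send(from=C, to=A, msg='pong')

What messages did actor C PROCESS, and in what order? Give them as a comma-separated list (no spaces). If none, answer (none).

After 1 (process(B)): A:[] B:[] C:[] D:[]
After 2 (process(C)): A:[] B:[] C:[] D:[]
After 3 (send(from=A, to=D, msg='done')): A:[] B:[] C:[] D:[done]
After 4 (send(from=C, to=D, msg='resp')): A:[] B:[] C:[] D:[done,resp]
After 5 (send(from=C, to=D, msg='req')): A:[] B:[] C:[] D:[done,resp,req]
After 6 (send(from=B, to=A, msg='err')): A:[err] B:[] C:[] D:[done,resp,req]
After 7 (send(from=D, to=A, msg='hello')): A:[err,hello] B:[] C:[] D:[done,resp,req]
After 8 (send(from=B, to=C, msg='stop')): A:[err,hello] B:[] C:[stop] D:[done,resp,req]
After 9 (send(from=D, to=B, msg='start')): A:[err,hello] B:[start] C:[stop] D:[done,resp,req]
After 10 (process(A)): A:[hello] B:[start] C:[stop] D:[done,resp,req]
After 11 (process(C)): A:[hello] B:[start] C:[] D:[done,resp,req]
After 12 (send(from=C, to=A, msg='pong')): A:[hello,pong] B:[start] C:[] D:[done,resp,req]

Answer: stop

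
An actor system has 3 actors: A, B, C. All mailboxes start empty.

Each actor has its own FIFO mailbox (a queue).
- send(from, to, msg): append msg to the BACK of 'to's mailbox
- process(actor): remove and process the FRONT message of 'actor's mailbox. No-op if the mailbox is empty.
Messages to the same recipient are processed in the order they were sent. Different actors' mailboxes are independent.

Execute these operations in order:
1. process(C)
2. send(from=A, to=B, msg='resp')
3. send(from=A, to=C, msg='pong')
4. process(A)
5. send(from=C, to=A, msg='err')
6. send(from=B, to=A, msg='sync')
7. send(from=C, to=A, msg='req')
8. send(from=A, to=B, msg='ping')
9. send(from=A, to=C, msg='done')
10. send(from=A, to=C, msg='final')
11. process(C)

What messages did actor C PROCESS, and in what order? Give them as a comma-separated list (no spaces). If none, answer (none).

After 1 (process(C)): A:[] B:[] C:[]
After 2 (send(from=A, to=B, msg='resp')): A:[] B:[resp] C:[]
After 3 (send(from=A, to=C, msg='pong')): A:[] B:[resp] C:[pong]
After 4 (process(A)): A:[] B:[resp] C:[pong]
After 5 (send(from=C, to=A, msg='err')): A:[err] B:[resp] C:[pong]
After 6 (send(from=B, to=A, msg='sync')): A:[err,sync] B:[resp] C:[pong]
After 7 (send(from=C, to=A, msg='req')): A:[err,sync,req] B:[resp] C:[pong]
After 8 (send(from=A, to=B, msg='ping')): A:[err,sync,req] B:[resp,ping] C:[pong]
After 9 (send(from=A, to=C, msg='done')): A:[err,sync,req] B:[resp,ping] C:[pong,done]
After 10 (send(from=A, to=C, msg='final')): A:[err,sync,req] B:[resp,ping] C:[pong,done,final]
After 11 (process(C)): A:[err,sync,req] B:[resp,ping] C:[done,final]

Answer: pong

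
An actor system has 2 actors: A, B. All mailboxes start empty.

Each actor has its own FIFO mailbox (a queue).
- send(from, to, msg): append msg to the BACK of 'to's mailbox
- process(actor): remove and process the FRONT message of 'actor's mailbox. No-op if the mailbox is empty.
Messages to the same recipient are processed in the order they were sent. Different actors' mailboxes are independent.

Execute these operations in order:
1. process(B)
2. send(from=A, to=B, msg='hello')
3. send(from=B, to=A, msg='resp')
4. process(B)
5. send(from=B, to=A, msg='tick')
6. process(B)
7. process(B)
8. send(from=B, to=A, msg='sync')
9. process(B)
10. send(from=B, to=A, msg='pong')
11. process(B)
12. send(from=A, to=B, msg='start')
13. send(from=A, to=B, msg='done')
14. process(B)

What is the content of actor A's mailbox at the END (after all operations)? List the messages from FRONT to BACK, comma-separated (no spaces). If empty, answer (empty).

After 1 (process(B)): A:[] B:[]
After 2 (send(from=A, to=B, msg='hello')): A:[] B:[hello]
After 3 (send(from=B, to=A, msg='resp')): A:[resp] B:[hello]
After 4 (process(B)): A:[resp] B:[]
After 5 (send(from=B, to=A, msg='tick')): A:[resp,tick] B:[]
After 6 (process(B)): A:[resp,tick] B:[]
After 7 (process(B)): A:[resp,tick] B:[]
After 8 (send(from=B, to=A, msg='sync')): A:[resp,tick,sync] B:[]
After 9 (process(B)): A:[resp,tick,sync] B:[]
After 10 (send(from=B, to=A, msg='pong')): A:[resp,tick,sync,pong] B:[]
After 11 (process(B)): A:[resp,tick,sync,pong] B:[]
After 12 (send(from=A, to=B, msg='start')): A:[resp,tick,sync,pong] B:[start]
After 13 (send(from=A, to=B, msg='done')): A:[resp,tick,sync,pong] B:[start,done]
After 14 (process(B)): A:[resp,tick,sync,pong] B:[done]

Answer: resp,tick,sync,pong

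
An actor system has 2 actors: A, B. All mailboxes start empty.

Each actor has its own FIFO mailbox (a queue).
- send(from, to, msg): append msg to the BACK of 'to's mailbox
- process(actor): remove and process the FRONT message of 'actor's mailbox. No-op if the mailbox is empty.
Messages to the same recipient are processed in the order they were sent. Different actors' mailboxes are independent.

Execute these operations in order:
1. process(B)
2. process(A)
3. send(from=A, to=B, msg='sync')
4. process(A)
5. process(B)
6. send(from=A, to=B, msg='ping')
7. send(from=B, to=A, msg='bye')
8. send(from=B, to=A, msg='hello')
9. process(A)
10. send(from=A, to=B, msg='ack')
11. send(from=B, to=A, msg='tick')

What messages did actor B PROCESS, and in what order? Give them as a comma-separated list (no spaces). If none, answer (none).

Answer: sync

Derivation:
After 1 (process(B)): A:[] B:[]
After 2 (process(A)): A:[] B:[]
After 3 (send(from=A, to=B, msg='sync')): A:[] B:[sync]
After 4 (process(A)): A:[] B:[sync]
After 5 (process(B)): A:[] B:[]
After 6 (send(from=A, to=B, msg='ping')): A:[] B:[ping]
After 7 (send(from=B, to=A, msg='bye')): A:[bye] B:[ping]
After 8 (send(from=B, to=A, msg='hello')): A:[bye,hello] B:[ping]
After 9 (process(A)): A:[hello] B:[ping]
After 10 (send(from=A, to=B, msg='ack')): A:[hello] B:[ping,ack]
After 11 (send(from=B, to=A, msg='tick')): A:[hello,tick] B:[ping,ack]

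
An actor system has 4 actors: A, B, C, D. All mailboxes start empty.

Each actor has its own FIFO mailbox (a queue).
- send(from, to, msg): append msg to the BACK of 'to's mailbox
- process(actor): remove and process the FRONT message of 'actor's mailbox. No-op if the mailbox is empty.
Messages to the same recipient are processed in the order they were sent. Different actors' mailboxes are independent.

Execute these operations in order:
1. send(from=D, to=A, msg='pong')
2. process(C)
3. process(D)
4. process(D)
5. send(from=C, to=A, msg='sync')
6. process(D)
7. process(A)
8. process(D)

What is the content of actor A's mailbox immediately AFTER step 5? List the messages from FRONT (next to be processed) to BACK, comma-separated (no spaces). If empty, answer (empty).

After 1 (send(from=D, to=A, msg='pong')): A:[pong] B:[] C:[] D:[]
After 2 (process(C)): A:[pong] B:[] C:[] D:[]
After 3 (process(D)): A:[pong] B:[] C:[] D:[]
After 4 (process(D)): A:[pong] B:[] C:[] D:[]
After 5 (send(from=C, to=A, msg='sync')): A:[pong,sync] B:[] C:[] D:[]

pong,sync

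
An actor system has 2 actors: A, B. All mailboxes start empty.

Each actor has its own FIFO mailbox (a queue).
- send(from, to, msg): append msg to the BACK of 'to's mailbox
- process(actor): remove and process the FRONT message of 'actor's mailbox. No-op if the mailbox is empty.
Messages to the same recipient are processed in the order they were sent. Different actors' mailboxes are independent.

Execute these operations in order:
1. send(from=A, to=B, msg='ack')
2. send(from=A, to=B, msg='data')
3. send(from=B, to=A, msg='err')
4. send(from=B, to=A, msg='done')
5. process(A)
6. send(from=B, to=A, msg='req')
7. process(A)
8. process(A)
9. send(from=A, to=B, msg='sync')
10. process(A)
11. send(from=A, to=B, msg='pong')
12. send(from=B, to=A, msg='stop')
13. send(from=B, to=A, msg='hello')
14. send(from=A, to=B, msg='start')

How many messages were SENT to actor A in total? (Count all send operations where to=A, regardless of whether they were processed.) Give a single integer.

Answer: 5

Derivation:
After 1 (send(from=A, to=B, msg='ack')): A:[] B:[ack]
After 2 (send(from=A, to=B, msg='data')): A:[] B:[ack,data]
After 3 (send(from=B, to=A, msg='err')): A:[err] B:[ack,data]
After 4 (send(from=B, to=A, msg='done')): A:[err,done] B:[ack,data]
After 5 (process(A)): A:[done] B:[ack,data]
After 6 (send(from=B, to=A, msg='req')): A:[done,req] B:[ack,data]
After 7 (process(A)): A:[req] B:[ack,data]
After 8 (process(A)): A:[] B:[ack,data]
After 9 (send(from=A, to=B, msg='sync')): A:[] B:[ack,data,sync]
After 10 (process(A)): A:[] B:[ack,data,sync]
After 11 (send(from=A, to=B, msg='pong')): A:[] B:[ack,data,sync,pong]
After 12 (send(from=B, to=A, msg='stop')): A:[stop] B:[ack,data,sync,pong]
After 13 (send(from=B, to=A, msg='hello')): A:[stop,hello] B:[ack,data,sync,pong]
After 14 (send(from=A, to=B, msg='start')): A:[stop,hello] B:[ack,data,sync,pong,start]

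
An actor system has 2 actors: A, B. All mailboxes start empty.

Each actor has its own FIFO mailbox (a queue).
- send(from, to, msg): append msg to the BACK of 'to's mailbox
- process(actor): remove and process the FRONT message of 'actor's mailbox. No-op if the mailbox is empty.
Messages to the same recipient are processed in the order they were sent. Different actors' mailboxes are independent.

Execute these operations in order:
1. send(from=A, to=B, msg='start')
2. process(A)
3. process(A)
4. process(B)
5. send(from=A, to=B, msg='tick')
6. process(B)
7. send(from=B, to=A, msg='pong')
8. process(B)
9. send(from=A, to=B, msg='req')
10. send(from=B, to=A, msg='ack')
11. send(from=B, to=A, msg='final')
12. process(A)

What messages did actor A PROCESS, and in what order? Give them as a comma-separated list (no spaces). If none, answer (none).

Answer: pong

Derivation:
After 1 (send(from=A, to=B, msg='start')): A:[] B:[start]
After 2 (process(A)): A:[] B:[start]
After 3 (process(A)): A:[] B:[start]
After 4 (process(B)): A:[] B:[]
After 5 (send(from=A, to=B, msg='tick')): A:[] B:[tick]
After 6 (process(B)): A:[] B:[]
After 7 (send(from=B, to=A, msg='pong')): A:[pong] B:[]
After 8 (process(B)): A:[pong] B:[]
After 9 (send(from=A, to=B, msg='req')): A:[pong] B:[req]
After 10 (send(from=B, to=A, msg='ack')): A:[pong,ack] B:[req]
After 11 (send(from=B, to=A, msg='final')): A:[pong,ack,final] B:[req]
After 12 (process(A)): A:[ack,final] B:[req]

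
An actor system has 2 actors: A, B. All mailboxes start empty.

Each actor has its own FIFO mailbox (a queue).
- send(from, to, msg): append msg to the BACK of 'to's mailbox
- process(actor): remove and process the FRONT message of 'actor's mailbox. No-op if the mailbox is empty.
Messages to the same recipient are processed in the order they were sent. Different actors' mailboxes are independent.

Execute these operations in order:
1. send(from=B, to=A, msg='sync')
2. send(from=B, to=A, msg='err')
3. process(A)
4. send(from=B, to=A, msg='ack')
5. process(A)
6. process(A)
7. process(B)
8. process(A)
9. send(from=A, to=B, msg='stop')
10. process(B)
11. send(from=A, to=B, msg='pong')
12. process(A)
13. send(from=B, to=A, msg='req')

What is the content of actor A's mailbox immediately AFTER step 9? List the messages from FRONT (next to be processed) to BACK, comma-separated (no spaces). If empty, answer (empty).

After 1 (send(from=B, to=A, msg='sync')): A:[sync] B:[]
After 2 (send(from=B, to=A, msg='err')): A:[sync,err] B:[]
After 3 (process(A)): A:[err] B:[]
After 4 (send(from=B, to=A, msg='ack')): A:[err,ack] B:[]
After 5 (process(A)): A:[ack] B:[]
After 6 (process(A)): A:[] B:[]
After 7 (process(B)): A:[] B:[]
After 8 (process(A)): A:[] B:[]
After 9 (send(from=A, to=B, msg='stop')): A:[] B:[stop]

(empty)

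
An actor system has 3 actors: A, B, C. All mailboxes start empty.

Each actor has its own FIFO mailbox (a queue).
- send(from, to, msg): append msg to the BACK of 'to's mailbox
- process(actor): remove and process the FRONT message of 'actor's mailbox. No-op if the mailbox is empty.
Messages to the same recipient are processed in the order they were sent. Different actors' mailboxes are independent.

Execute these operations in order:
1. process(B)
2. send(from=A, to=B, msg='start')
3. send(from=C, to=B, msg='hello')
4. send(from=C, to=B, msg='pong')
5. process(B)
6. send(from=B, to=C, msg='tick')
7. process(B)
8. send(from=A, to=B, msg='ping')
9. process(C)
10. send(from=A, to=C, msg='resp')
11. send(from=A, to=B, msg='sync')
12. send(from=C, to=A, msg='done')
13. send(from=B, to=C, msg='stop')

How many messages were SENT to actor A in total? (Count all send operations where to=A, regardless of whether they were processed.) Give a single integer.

Answer: 1

Derivation:
After 1 (process(B)): A:[] B:[] C:[]
After 2 (send(from=A, to=B, msg='start')): A:[] B:[start] C:[]
After 3 (send(from=C, to=B, msg='hello')): A:[] B:[start,hello] C:[]
After 4 (send(from=C, to=B, msg='pong')): A:[] B:[start,hello,pong] C:[]
After 5 (process(B)): A:[] B:[hello,pong] C:[]
After 6 (send(from=B, to=C, msg='tick')): A:[] B:[hello,pong] C:[tick]
After 7 (process(B)): A:[] B:[pong] C:[tick]
After 8 (send(from=A, to=B, msg='ping')): A:[] B:[pong,ping] C:[tick]
After 9 (process(C)): A:[] B:[pong,ping] C:[]
After 10 (send(from=A, to=C, msg='resp')): A:[] B:[pong,ping] C:[resp]
After 11 (send(from=A, to=B, msg='sync')): A:[] B:[pong,ping,sync] C:[resp]
After 12 (send(from=C, to=A, msg='done')): A:[done] B:[pong,ping,sync] C:[resp]
After 13 (send(from=B, to=C, msg='stop')): A:[done] B:[pong,ping,sync] C:[resp,stop]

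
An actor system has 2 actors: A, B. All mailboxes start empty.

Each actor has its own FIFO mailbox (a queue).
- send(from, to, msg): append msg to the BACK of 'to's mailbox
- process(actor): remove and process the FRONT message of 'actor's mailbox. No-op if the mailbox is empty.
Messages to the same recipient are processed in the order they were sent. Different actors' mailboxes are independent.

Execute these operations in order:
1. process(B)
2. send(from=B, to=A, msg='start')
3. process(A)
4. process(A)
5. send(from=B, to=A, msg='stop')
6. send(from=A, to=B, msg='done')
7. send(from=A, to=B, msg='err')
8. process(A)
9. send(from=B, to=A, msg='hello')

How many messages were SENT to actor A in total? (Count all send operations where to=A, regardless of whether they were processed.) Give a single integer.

Answer: 3

Derivation:
After 1 (process(B)): A:[] B:[]
After 2 (send(from=B, to=A, msg='start')): A:[start] B:[]
After 3 (process(A)): A:[] B:[]
After 4 (process(A)): A:[] B:[]
After 5 (send(from=B, to=A, msg='stop')): A:[stop] B:[]
After 6 (send(from=A, to=B, msg='done')): A:[stop] B:[done]
After 7 (send(from=A, to=B, msg='err')): A:[stop] B:[done,err]
After 8 (process(A)): A:[] B:[done,err]
After 9 (send(from=B, to=A, msg='hello')): A:[hello] B:[done,err]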